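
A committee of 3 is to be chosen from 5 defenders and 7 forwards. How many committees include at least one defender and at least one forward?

Total 3-person selections from all 12: C(12,3) = 220.
Selections missing a whole group: no defenders → C(7,3) = 35; no forwards → C(5,3) = 10.
Both groups omitted at once is impossible, so 220 − 45 = 175.

175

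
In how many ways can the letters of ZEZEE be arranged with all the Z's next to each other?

Treat the 2 copies of Z as a single block. The multiset to arrange is then {ZZ, E, E, E}, 4 items in all.
That gives (4)!/(3!) = 4 arrangements.

4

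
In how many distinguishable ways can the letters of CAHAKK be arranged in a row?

The 6 letters of CAHAKK have repeats: A appearing twice and K appearing twice.
The number of distinct arrangements is 6!/(2!·2!) = 720/4 = 180.

180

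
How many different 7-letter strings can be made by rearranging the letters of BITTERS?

2520

BITTERS has 7 letters with T appearing twice.
So there are 7! / (2!) = 2520 distinguishable arrangements.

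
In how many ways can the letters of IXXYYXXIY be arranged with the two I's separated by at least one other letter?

980

There are 9!/(4!·3!·2!) = 1260 arrangements of IXXYYXXIY in total.
If the two I's are adjacent, glue them into one block, leaving 8 items to arrange: (8)!/(4!·3!) = 280 ways.
Subtracting, 1260 − 280 = 980 arrangements keep the I's apart.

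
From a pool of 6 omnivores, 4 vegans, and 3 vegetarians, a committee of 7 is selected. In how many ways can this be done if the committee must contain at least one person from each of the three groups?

Total 7-person selections from all 13: C(13,7) = 1716.
Selections missing a whole group: no omnivores → C(7,7) = 1; no vegans → C(9,7) = 36; no vegetarians → C(10,7) = 120.
Add back selections omitting two groups (i.e. drawn from a single group): C(6,7) + C(4,7) + C(3,7) = 0.
By inclusion–exclusion: 1716 − 157 + 0 = 1559.

1559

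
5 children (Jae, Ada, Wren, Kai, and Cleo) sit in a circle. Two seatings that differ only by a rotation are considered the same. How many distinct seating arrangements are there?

24

Seat Jae anywhere (absorbing the rotational symmetry), then permute the other 4: (4)! = 24.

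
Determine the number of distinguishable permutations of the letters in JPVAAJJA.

JPVAAJJA has 8 letters with A appearing 3 times and J appearing 3 times.
The number of distinct arrangements is 8!/(3!·3!) = 40320/36 = 1120.

1120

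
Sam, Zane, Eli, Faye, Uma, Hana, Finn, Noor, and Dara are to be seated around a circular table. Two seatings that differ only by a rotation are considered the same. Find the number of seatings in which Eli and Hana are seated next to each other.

10080

Glue Eli and Hana into a block (2 internal orders). Seating 8 units around a circle gives (7)! arrangements.
So 2 × (7)! = 2 × 5040 = 10080.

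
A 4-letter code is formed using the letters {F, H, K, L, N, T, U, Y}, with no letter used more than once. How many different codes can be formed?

With no repetition, fill the 4 letters in order: 8 choices, then 7, down to 5.
8 × 7 × 6 × 5 = 1680.

1680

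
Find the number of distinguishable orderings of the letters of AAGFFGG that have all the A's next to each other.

60

Treat the 2 copies of A as a single block. The multiset to arrange is then {AA, F, F, G, G, G}, 6 items in all.
That gives (6)!/(3!·2!) = 60 arrangements.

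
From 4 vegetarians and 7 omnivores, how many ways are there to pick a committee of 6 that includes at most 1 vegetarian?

Split by how many vegetarians are chosen (0 through 1).
Sum: C(4,0)·C(7,6) + C(4,1)·C(7,5) = 7 + 84 = 91.

91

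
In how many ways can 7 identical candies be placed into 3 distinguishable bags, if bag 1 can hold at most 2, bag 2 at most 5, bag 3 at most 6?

By stars and bars, unrestricted non-negative solutions to x_1+…+x_3 = 7 number C(7+2,2) = 36.
Subtract solutions that violate a single cap (substitute x_i' = x_i − (cap_i+1)): x_1 ≥ 3 gives C(6,2) = 15; x_2 ≥ 6 gives C(3,2) = 3; x_3 ≥ 7 gives C(2,2) = 1. Together 19.
No two caps can be exceeded simultaneously, so the pair terms are all 0.
By inclusion–exclusion the count is 36 − 19 + 0 = 17.

17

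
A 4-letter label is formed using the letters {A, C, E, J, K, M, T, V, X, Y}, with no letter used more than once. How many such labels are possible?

With no repetition, fill the 4 letters in order: 10 choices, then 9, down to 7.
That product is 10 × 9 × 8 × 7 = 5040.

5040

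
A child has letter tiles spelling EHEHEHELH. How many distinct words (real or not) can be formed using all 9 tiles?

630

Letter multiplicities in EHEHEHELH: E×4, H×4, L×1.
So there are 9! / (4!·4!) = 630 distinguishable arrangements.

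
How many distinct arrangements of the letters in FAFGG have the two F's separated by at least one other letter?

Total arrangements of FAFGG: 5!/(2!·2!) = 30.
If the two F's are adjacent, glue them into one block, leaving 4 items to arrange: (4)!/(2!) = 12 ways.
Subtracting, 30 − 12 = 18 arrangements keep the F's apart.

18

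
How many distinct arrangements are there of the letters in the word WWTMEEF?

1260

WWTMEEF has 7 letters with E appearing twice and W appearing twice.
The number of distinct arrangements is 7!/(2!·2!) = 5040/4 = 1260.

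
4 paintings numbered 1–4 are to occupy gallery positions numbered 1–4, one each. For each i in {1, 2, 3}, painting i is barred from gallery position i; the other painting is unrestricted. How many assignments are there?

11

Let Aᵢ (for i ∈ {1, 2, 3}) be the placements that put painting i in its forbidden gallery position. Any j of these fix j positions, leaving (4−j)! ways to fill the rest, and there are C(3,j) ways to pick which j.
By inclusion–exclusion, the number of valid placements is Σ_{j=0}^{3} (−1)^j C(3,j)·(4−j)!.
Computing: 24 − 18 + 6 − 1 = 11.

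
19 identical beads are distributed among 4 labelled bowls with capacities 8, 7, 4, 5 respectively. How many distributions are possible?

55

Without the upper bounds there are C(22,3) = 1540 ways to split 19 among 4 bowls.
Subtract solutions that violate a single cap (substitute x_i' = x_i − (cap_i+1)): x_1 ≥ 9 gives C(13,3) = 286; x_2 ≥ 8 gives C(14,3) = 364; x_3 ≥ 5 gives C(17,3) = 680; x_4 ≥ 6 gives C(16,3) = 560. Together 1890.
Add back pairs where two caps are both exceeded: 10 + 56 + 35 + 84 + 56 + 165 = 406.
Subtract triples: 0 + 0 + 0 + 1 = 1.
By inclusion–exclusion the count is 1540 − 1890 + 406 − 1 = 55.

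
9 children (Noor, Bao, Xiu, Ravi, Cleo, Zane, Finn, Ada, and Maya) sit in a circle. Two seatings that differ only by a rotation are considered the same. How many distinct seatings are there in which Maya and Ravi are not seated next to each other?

All circular seatings of 9 people number (8)! = 40320.
Those with Maya next to Ravi: fuse the pair into one unit and seat 8 units around a circle — 2·(7)! = 10080.
Subtracting, 40320 − 10080 = 30240.

30240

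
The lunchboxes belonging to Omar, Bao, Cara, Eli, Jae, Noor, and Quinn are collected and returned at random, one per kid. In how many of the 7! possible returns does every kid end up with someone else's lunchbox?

This is the derangement count D_7: permutations of 7 items with no fixed point.
By inclusion–exclusion this is Σ_{j=0}^{7} (−1)^j C(7,j)·(7−j)!.
Computing: 5040 − 5040 + 2520 − 840 + 210 − 42 + 7 − 1 = 1854.

1854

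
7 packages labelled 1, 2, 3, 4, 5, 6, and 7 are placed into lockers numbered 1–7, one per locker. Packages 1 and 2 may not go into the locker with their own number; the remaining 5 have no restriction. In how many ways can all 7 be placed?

Let Aᵢ (for i ∈ {1, 2}) be the placements that put package i in its forbidden locker. Any j of these fix j positions, leaving (7−j)! ways to fill the rest, and there are C(2,j) ways to pick which j.
By inclusion–exclusion, the number of valid placements is Σ_{j=0}^{2} (−1)^j C(2,j)·(7−j)!.
Computing: 5040 − 1440 + 120 = 3720.

3720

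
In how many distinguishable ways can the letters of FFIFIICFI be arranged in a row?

Letter multiplicities in FFIFIICFI: C×1, F×4, I×4.
Dividing 9! = 362880 by 4!·4! = 576 for the repeated letters gives 630.

630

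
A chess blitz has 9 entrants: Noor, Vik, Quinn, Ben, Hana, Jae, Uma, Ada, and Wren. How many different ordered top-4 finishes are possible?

3024

This is an ordered selection of 4 from 9: P(9,4).
That gives 9 × 8 × 7 × 6 = 3024.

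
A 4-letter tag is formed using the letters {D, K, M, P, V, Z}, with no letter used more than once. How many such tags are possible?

This is a permutation of 4 out of 6: P(6,4) = 6!/2!.
That product is 6 × 5 × 4 × 3 = 360.

360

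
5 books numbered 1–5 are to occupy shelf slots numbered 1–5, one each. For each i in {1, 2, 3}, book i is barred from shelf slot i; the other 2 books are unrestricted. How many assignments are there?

64

Let Aᵢ (for i ∈ {1, 2, 3}) be the placements that put book i in its forbidden shelf slot. Any j of these fix j positions, leaving (5−j)! ways to fill the rest, and there are C(3,j) ways to pick which j.
By inclusion–exclusion, the number of valid placements is Σ_{j=0}^{3} (−1)^j C(3,j)·(5−j)!.
Computing: 120 − 72 + 18 − 2 = 64.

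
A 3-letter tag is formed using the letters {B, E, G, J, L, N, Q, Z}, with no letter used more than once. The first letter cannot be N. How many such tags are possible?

294

The first letter has 8−1 = 7 choices (anything except N).
The remaining 2 letters are filled from the other 7 symbols without repetition: 7 × 6 = 42.
Total: 7 × 42 = 294.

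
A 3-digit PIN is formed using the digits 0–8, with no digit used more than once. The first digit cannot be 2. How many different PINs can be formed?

448

The first digit has 9−1 = 8 choices (anything except 2).
The remaining 2 digits are filled from the other 8 symbols without repetition: 8 × 7 = 56.
Total: 8 × 56 = 448.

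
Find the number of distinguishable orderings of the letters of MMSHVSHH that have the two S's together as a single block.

Treat the 2 copies of S as a single block. The multiset to arrange is then {SS, H, H, H, M, M, V}, 7 items in all.
That gives (7)!/(3!·2!) = 420 arrangements.

420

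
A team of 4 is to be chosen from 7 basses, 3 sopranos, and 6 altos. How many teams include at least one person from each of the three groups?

Unrestricted: C(16,4) = 1820 ways to pick any 4 of the 16.
Selections missing a whole group: no basses → C(9,4) = 126; no sopranos → C(13,4) = 715; no altos → C(10,4) = 210.
Add back selections omitting two groups (i.e. drawn from a single group): C(7,4) + C(3,4) + C(6,4) = 50.
By inclusion–exclusion: 1820 − 1051 + 50 = 819.

819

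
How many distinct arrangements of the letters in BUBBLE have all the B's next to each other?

Treat the 3 copies of B as a single block. The multiset to arrange is then {BBB, E, L, U}, 4 items in all.
All 4 items are distinct, so there are (4)! = 24 arrangements.

24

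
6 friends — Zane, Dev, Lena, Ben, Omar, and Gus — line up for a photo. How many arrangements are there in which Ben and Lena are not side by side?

Of the 6! = 720 arrangements, those with Ben and Lena adjacent number 2 × 5! = 240 (treat the pair as a block with 2 internal orders).
Complementary counting: 720 − 240 = 480.

480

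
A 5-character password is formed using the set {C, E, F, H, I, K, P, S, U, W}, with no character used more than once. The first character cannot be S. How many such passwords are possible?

The first character has 10−1 = 9 choices (anything except S).
The remaining 4 characters are filled from the other 9 symbols without repetition: 9 × 8 × 7 × 6 = 3024.
Total: 9 × 3024 = 27216.

27216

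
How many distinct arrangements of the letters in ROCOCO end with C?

20

Fix C in the last position and arrange the remaining 5 letters.
Those 5 letters have O appearing 3 times, giving (5)!/(3!) = 20.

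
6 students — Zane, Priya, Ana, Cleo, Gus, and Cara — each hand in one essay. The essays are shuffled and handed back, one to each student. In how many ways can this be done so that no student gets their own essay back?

265

Let Aᵢ be the assignments in which student i gets their own essay. We want the size of the complement of A₁∪…∪A_6.
By inclusion–exclusion this is Σ_{j=0}^{6} (−1)^j C(6,j)·(6−j)!.
Computing: 720 − 720 + 360 − 120 + 30 − 6 + 1 = 265.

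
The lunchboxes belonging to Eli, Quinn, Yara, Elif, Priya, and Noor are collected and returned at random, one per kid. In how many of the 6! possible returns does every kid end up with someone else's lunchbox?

265

Let Aᵢ be the assignments in which kid i gets their own lunchbox. We want the size of the complement of A₁∪…∪A_6.
By inclusion–exclusion this is Σ_{j=0}^{6} (−1)^j C(6,j)·(6−j)!.
Computing: 720 − 720 + 360 − 120 + 30 − 6 + 1 = 265.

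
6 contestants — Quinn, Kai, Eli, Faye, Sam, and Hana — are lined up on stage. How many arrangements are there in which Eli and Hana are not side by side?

480

There are 6! = 720 arrangements in all. If Eli and Hana are adjacent, merging them into one block gives 2·(5)! = 240 arrangements.
Complementary counting: 720 − 240 = 480.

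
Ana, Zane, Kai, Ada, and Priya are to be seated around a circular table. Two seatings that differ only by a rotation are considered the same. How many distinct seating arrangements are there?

Around a circle, 5 distinct people have 5!/5 = (4)! = 24 rotationally distinct seatings.

24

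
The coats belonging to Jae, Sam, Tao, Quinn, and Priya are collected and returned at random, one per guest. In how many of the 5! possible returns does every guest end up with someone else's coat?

44

Let Aᵢ be the assignments in which guest i gets their own coat. We want the size of the complement of A₁∪…∪A_5.
By inclusion–exclusion this is Σ_{j=0}^{5} (−1)^j C(5,j)·(5−j)!.
Computing: 120 − 120 + 60 − 20 + 5 − 1 = 44.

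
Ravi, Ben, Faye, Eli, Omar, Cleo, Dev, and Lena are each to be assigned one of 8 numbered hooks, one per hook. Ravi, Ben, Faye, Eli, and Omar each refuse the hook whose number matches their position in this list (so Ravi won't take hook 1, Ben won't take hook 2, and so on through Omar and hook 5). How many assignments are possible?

Let Aᵢ (for 1 ≤ i ≤ 5) be the placements that put person i in their forbidden hook. Any j of these fix j positions, leaving (8−j)! ways to fill the rest, and there are C(5,j) ways to pick which j.
By inclusion–exclusion, the number of valid placements is Σ_{j=0}^{5} (−1)^j C(5,j)·(8−j)!.
Computing: 40320 − 25200 + 7200 − 1200 + 120 − 6 = 21234.

21234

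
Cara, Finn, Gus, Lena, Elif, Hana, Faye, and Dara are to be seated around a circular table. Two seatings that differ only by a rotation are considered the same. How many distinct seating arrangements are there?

5040

Around a circle, 8 distinct people have 8!/8 = (7)! = 5040 rotationally distinct seatings.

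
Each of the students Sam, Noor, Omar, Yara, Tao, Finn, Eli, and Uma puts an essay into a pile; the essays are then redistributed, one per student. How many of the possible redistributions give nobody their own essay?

14833

Count assignments avoiding every fixed point. For any j of the 8 students fixed to their own essay, the other 8−j can be arranged in (8−j)! ways.
By inclusion–exclusion this is Σ_{j=0}^{8} (−1)^j C(8,j)·(8−j)!.
Computing: 40320 − 40320 + 20160 − 6720 + 1680 − 336 + 56 − 8 + 1 = 14833.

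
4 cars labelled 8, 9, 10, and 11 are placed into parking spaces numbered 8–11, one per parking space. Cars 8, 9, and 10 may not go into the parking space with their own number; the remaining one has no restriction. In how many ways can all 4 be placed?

Let Aᵢ (for i ∈ {8, 9, 10}) be the placements that put car i in its forbidden parking space. Any j of these fix j positions, leaving (4−j)! ways to fill the rest, and there are C(3,j) ways to pick which j.
By inclusion–exclusion, the number of valid placements is Σ_{j=0}^{3} (−1)^j C(3,j)·(4−j)!.
Computing: 24 − 18 + 6 − 1 = 11.

11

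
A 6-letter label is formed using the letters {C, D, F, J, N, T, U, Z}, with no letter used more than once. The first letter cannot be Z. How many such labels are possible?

The first letter has 8−1 = 7 choices (anything except Z).
The remaining 5 letters are filled from the other 7 symbols without repetition: 7 × 6 × 5 × 4 × 3 = 2520.
Total: 7 × 2520 = 17640.

17640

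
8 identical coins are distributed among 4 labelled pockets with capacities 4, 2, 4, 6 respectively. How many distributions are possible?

Ignoring the caps, the number of non-negative solutions to x_1+…+x_4 = 8 is C(11,3) = 165.
Subtract solutions that violate a single cap (substitute x_i' = x_i − (cap_i+1)): x_1 ≥ 5 gives C(6,3) = 20; x_2 ≥ 3 gives C(8,3) = 56; x_3 ≥ 5 gives C(6,3) = 20; x_4 ≥ 7 gives C(4,3) = 4. Together 100.
Add back pairs where two caps are both exceeded: 1 + 0 + 0 + 1 + 0 + 0 = 2.
By inclusion–exclusion the count is 165 − 100 + 2 = 67.

67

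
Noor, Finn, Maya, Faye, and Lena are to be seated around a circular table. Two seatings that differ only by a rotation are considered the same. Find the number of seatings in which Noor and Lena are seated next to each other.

12

Glue Noor and Lena into a block (2 internal orders). Seating 4 units around a circle gives (3)! arrangements.
So 2 × (3)! = 2 × 6 = 12.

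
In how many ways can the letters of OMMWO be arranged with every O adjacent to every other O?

12

Treat the 2 copies of O as a single block. The multiset to arrange is then {OO, M, M, W}, 4 items in all.
That gives (4)!/(2!) = 12 arrangements.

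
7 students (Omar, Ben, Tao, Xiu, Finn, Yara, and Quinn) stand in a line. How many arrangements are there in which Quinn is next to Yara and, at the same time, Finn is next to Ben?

480

Treat {Quinn,Yara} as one block (2 orders) and {Finn,Ben} as another (2 orders).
That leaves 5 units to arrange: 2 × 2 × 5! = 4 × 120 = 480.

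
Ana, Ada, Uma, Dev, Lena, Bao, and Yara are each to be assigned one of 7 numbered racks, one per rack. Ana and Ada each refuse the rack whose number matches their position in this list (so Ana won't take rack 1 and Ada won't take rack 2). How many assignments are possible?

Let Aᵢ (for i ∈ {1, 2}) be the placements that put person i in their forbidden rack. Any j of these fix j positions, leaving (7−j)! ways to fill the rest, and there are C(2,j) ways to pick which j.
By inclusion–exclusion, the number of valid placements is Σ_{j=0}^{2} (−1)^j C(2,j)·(7−j)!.
Computing: 5040 − 1440 + 120 = 3720.

3720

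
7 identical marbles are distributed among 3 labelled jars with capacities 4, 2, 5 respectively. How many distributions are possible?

By stars and bars, unrestricted non-negative solutions to x_1+…+x_3 = 7 number C(7+2,2) = 36.
Subtract solutions that violate a single cap (substitute x_i' = x_i − (cap_i+1)): x_1 ≥ 5 gives C(4,2) = 6; x_2 ≥ 3 gives C(6,2) = 15; x_3 ≥ 6 gives C(3,2) = 3. Together 24.
No two caps can be exceeded simultaneously, so the pair terms are all 0.
By inclusion–exclusion the count is 36 − 24 + 0 = 12.

12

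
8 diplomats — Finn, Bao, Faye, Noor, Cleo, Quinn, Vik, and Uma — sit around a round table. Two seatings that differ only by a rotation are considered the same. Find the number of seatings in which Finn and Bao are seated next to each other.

1440

Glue Finn and Bao into a block (2 internal orders). Seating 7 units around a circle gives (6)! arrangements.
So 2 × (6)! = 2 × 720 = 1440.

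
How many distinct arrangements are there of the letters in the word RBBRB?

10

The 5 letters of RBBRB have repeats: B appearing 3 times and R appearing twice.
The number of distinct arrangements is 5!/(3!·2!) = 120/12 = 10.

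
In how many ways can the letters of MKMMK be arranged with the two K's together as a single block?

4

Treat the 2 copies of K as a single block. The multiset to arrange is then {KK, M, M, M}, 4 items in all.
That gives (4)!/(3!) = 4 arrangements.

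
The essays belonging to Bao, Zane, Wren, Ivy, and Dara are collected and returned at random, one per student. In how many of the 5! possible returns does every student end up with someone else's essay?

Count assignments avoiding every fixed point. For any j of the 5 students fixed to their own essay, the other 5−j can be arranged in (5−j)! ways.
By inclusion–exclusion this is Σ_{j=0}^{5} (−1)^j C(5,j)·(5−j)!.
Computing: 120 − 120 + 60 − 20 + 5 − 1 = 44.

44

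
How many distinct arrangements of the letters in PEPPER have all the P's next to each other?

Treat the 3 copies of P as a single block. The multiset to arrange is then {PPP, E, E, R}, 4 items in all.
That gives (4)!/(2!) = 12 arrangements.

12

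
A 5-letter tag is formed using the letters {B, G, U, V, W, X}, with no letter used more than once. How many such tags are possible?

720

With no repetition, fill the 5 letters in order: 6 choices, then 5, down to 2.
That product is 6 × 5 × 4 × 3 × 2 = 720.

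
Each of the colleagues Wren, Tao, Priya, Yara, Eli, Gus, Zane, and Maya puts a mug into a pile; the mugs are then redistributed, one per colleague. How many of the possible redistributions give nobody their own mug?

Let Aᵢ be the assignments in which colleague i gets their own mug. We want the size of the complement of A₁∪…∪A_8.
By inclusion–exclusion this is Σ_{j=0}^{8} (−1)^j C(8,j)·(8−j)!.
Computing: 40320 − 40320 + 20160 − 6720 + 1680 − 336 + 56 − 8 + 1 = 14833.

14833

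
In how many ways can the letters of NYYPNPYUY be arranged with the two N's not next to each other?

Total arrangements of NYYPNPYUY: 9!/(4!·2!·2!) = 3780.
If the two N's are adjacent, glue them into one block, leaving 8 items to arrange: (8)!/(4!·2!) = 840 ways.
Hence 3780 − 840 = 2940.

2940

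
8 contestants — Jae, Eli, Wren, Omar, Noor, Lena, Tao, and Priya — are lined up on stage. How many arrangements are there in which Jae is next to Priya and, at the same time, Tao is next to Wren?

Treat {Jae,Priya} as one block (2 orders) and {Tao,Wren} as another (2 orders).
That leaves 6 units to arrange: 2 × 2 × 6! = 4 × 720 = 2880.

2880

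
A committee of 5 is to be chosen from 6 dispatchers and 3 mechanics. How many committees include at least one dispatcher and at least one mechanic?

Total 5-person selections from all 9: C(9,5) = 126.
Selections missing a whole group: no dispatchers → C(3,5) = 0; no mechanics → C(6,5) = 6.
Both groups omitted at once is impossible, so 126 − 6 = 120.

120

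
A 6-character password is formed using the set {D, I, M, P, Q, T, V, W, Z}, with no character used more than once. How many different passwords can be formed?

60480

Choose and order 6 of the 9 symbols: the first character has 9 options, the next 8, and so on down to 4.
9 × 8 × 7 × 6 × 5 × 4 = 60480.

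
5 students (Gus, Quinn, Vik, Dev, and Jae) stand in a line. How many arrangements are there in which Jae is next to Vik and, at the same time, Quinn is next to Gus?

24

Treat {Jae,Vik} as one block (2 orders) and {Quinn,Gus} as another (2 orders).
That leaves 3 units to arrange: 2 × 2 × 3! = 4 × 6 = 24.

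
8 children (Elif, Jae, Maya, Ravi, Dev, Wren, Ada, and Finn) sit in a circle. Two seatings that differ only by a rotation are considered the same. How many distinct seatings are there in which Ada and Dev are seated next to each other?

1440

Glue Ada and Dev into a block (2 internal orders). Seating 7 units around a circle gives (6)! arrangements.
So 2 × (6)! = 2 × 720 = 1440.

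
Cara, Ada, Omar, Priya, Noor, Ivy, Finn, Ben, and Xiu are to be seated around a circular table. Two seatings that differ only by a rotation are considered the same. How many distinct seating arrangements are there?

40320

Around a circle, 9 distinct people have 9!/9 = (8)! = 40320 rotationally distinct seatings.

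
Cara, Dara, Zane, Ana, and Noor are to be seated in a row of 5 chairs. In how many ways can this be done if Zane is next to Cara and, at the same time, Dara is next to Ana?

Treat {Zane,Cara} as one block (2 orders) and {Dara,Ana} as another (2 orders).
That leaves 3 units to arrange: 2 × 2 × 3! = 4 × 6 = 24.

24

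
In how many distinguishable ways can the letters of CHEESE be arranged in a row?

120

CHEESE has 6 letters with E appearing 3 times.
So there are 6! / (3!) = 120 distinguishable arrangements.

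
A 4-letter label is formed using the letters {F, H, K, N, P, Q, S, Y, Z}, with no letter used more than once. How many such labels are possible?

3024

This is a permutation of 4 out of 9: P(9,4) = 9!/5!.
9 × 8 × 7 × 6 = 3024.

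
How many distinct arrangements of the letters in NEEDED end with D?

Fix D in the last position and arrange the remaining 5 letters.
Those 5 letters have E appearing 3 times, giving (5)!/(3!) = 20.

20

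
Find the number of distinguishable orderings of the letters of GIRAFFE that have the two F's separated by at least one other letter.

1800

There are 7!/(2!) = 2520 arrangements of GIRAFFE in total.
Arrangements with the F's together: treat FF as one letter, giving (6)! = 720.
Hence 2520 − 720 = 1800.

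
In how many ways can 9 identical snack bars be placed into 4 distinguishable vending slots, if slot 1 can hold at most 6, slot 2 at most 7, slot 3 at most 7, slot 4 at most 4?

By stars and bars, unrestricted non-negative solutions to x_1+…+x_4 = 9 number C(9+3,3) = 220.
Subtract solutions that violate a single cap (substitute x_i' = x_i − (cap_i+1)): x_1 ≥ 7 gives C(5,3) = 10; x_2 ≥ 8 gives C(4,3) = 4; x_3 ≥ 8 gives C(4,3) = 4; x_4 ≥ 5 gives C(7,3) = 35. Together 53.
No two caps can be exceeded simultaneously, so the pair terms are all 0.
By inclusion–exclusion the count is 220 − 53 + 0 = 167.

167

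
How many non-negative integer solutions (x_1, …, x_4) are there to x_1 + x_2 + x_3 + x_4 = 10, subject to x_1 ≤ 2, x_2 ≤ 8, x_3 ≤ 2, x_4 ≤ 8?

Without the upper bounds there are C(13,3) = 286 ways to split 10 among 4 variables.
Subtract solutions that violate a single cap (substitute x_i' = x_i − (cap_i+1)): x_1 ≥ 3 gives C(10,3) = 120; x_2 ≥ 9 gives C(4,3) = 4; x_3 ≥ 3 gives C(10,3) = 120; x_4 ≥ 9 gives C(4,3) = 4. Together 248.
Add back pairs where two caps are both exceeded: 0 + 35 + 0 + 0 + 0 + 0 = 35.
By inclusion–exclusion the count is 286 − 248 + 35 = 73.

73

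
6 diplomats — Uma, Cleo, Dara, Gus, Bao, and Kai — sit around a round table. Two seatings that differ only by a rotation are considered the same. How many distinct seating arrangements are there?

Fix one person's seat to break rotational symmetry; the remaining 5 people can be arranged in (5)! = 120 ways.

120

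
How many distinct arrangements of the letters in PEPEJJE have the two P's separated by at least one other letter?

150

Total arrangements of PEPEJJE: 7!/(3!·2!·2!) = 210.
Arrangements with the P's together: treat PP as one letter, giving (6)!/(3!·2!) = 60.
Hence 210 − 60 = 150.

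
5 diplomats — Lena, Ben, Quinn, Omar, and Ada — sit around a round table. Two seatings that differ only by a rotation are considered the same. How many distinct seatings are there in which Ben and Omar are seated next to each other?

12

Glue Ben and Omar into a block (2 internal orders). Seating 4 units around a circle gives (3)! arrangements.
So 2 × (3)! = 2 × 6 = 12.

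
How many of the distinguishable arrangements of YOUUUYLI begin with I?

420

Fix I in the first position and arrange the remaining 7 letters.
Those 7 letters have U appearing 3 times and Y appearing twice, giving (7)!/(3!·2!) = 420.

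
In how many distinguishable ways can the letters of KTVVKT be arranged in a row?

90

KTVVKT has 6 letters with K appearing twice, T appearing twice, and V appearing twice.
The number of distinct arrangements is 6!/(2!·2!·2!) = 720/8 = 90.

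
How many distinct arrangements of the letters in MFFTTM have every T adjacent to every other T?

30

Treat the 2 copies of T as a single block. The multiset to arrange is then {TT, F, F, M, M}, 5 items in all.
That gives (5)!/(2!·2!) = 30 arrangements.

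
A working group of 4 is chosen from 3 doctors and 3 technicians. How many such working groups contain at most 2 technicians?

12

Split by how many technicians are chosen (0 through 2).
Sum: C(3,0)·C(3,4) + C(3,1)·C(3,3) + C(3,2)·C(3,2) = 0 + 3 + 9 = 12.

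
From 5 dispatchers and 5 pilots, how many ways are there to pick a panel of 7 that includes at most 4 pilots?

Split by how many pilots are chosen (0 through 4).
Sum: C(5,0)·C(5,7) + C(5,1)·C(5,6) + C(5,2)·C(5,5) + C(5,3)·C(5,4) + C(5,4)·C(5,3) = 0 + 0 + 10 + 50 + 50 = 110.

110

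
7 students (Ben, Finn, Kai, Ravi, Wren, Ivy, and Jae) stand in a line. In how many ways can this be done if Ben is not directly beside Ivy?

3600

There are 7! = 5040 arrangements in all. If Ben and Ivy are adjacent, merging them into one block gives 2·(6)! = 1440 arrangements.
So 5040 − 1440 = 3600 arrangements keep them apart.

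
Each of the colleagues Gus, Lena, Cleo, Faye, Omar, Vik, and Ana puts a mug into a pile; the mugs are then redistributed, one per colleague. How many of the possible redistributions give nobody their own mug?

Count assignments avoiding every fixed point. For any j of the 7 colleagues fixed to their own mug, the other 7−j can be arranged in (7−j)! ways.
By inclusion–exclusion this is Σ_{j=0}^{7} (−1)^j C(7,j)·(7−j)!.
Computing: 5040 − 5040 + 2520 − 840 + 210 − 42 + 7 − 1 = 1854.

1854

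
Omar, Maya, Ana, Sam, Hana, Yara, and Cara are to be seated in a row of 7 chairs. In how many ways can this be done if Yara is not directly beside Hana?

Of the 7! = 5040 arrangements, those with Yara and Hana adjacent number 2 × 6! = 1440 (treat the pair as a block with 2 internal orders).
Complementary counting: 5040 − 1440 = 3600.

3600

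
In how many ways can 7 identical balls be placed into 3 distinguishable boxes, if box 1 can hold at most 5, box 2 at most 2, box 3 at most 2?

6

Ignoring the caps, the number of non-negative solutions to x_1+…+x_3 = 7 is C(9,2) = 36.
Subtract solutions that violate a single cap (substitute x_i' = x_i − (cap_i+1)): x_1 ≥ 6 gives C(3,2) = 3; x_2 ≥ 3 gives C(6,2) = 15; x_3 ≥ 3 gives C(6,2) = 15. Together 33.
Add back pairs where two caps are both exceeded: 0 + 0 + 3 = 3.
By inclusion–exclusion the count is 36 − 33 + 3 = 6.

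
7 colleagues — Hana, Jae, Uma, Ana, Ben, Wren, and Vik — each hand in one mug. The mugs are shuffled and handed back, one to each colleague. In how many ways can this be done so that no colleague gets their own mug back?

1854

Count assignments avoiding every fixed point. For any j of the 7 colleagues fixed to their own mug, the other 7−j can be arranged in (7−j)! ways.
By inclusion–exclusion this is Σ_{j=0}^{7} (−1)^j C(7,j)·(7−j)!.
Computing: 5040 − 5040 + 2520 − 840 + 210 − 42 + 7 − 1 = 1854.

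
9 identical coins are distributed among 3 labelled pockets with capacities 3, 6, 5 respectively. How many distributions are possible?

18

Without the upper bounds there are C(11,2) = 55 ways to split 9 among 3 pockets.
Subtract solutions that violate a single cap (substitute x_i' = x_i − (cap_i+1)): x_1 ≥ 4 gives C(7,2) = 21; x_2 ≥ 7 gives C(4,2) = 6; x_3 ≥ 6 gives C(5,2) = 10. Together 37.
No two caps can be exceeded simultaneously, so the pair terms are all 0.
By inclusion–exclusion the count is 55 − 37 + 0 = 18.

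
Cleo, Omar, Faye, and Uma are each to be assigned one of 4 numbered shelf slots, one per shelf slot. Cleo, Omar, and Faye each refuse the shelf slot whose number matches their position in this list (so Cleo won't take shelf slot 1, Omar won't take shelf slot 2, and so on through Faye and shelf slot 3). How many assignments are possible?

Let Aᵢ (for i ∈ {1, 2, 3}) be the placements that put person i in their forbidden shelf slot. Any j of these fix j positions, leaving (4−j)! ways to fill the rest, and there are C(3,j) ways to pick which j.
By inclusion–exclusion, the number of valid placements is Σ_{j=0}^{3} (−1)^j C(3,j)·(4−j)!.
Computing: 24 − 18 + 6 − 1 = 11.

11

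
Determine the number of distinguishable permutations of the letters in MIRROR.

Letter multiplicities in MIRROR: I×1, M×1, O×1, R×3.
The number of distinct arrangements is 6!/(3!) = 720/6 = 120.

120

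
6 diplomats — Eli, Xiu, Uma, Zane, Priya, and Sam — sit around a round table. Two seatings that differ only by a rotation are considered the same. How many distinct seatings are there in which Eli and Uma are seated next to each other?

Treat {Eli, Uma} as one unit (2 internal orders) and seat the resulting 5 units around the table: (4)! circular arrangements.
So 2 × (4)! = 2 × 24 = 48.

48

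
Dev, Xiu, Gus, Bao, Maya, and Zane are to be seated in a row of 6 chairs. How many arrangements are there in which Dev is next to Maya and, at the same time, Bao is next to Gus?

Treat {Dev,Maya} as one block (2 orders) and {Bao,Gus} as another (2 orders).
That leaves 4 units to arrange: 2 × 2 × 4! = 4 × 24 = 96.

96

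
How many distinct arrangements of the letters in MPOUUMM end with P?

Fix P in the last position and arrange the remaining 6 letters.
Those 6 letters have M appearing 3 times and U appearing twice, giving (6)!/(3!·2!) = 60.

60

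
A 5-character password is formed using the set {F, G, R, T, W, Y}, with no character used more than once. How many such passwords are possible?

With no repetition, fill the 5 characters in order: 6 choices, then 5, down to 2.
That product is 6 × 5 × 4 × 3 × 2 = 720.

720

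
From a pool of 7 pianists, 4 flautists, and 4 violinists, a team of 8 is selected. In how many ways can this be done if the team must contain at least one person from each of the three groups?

With no constraint there are C(15,8) = 6435 possible selections.
Subtract selections that omit an entire group: no pianists → C(8,8) = 1; no flautists → C(11,8) = 165; no violinists → C(11,8) = 165.
Add back selections omitting two groups (i.e. drawn from a single group): C(7,8) + C(4,8) + C(4,8) = 0.
By inclusion–exclusion: 6435 − 331 + 0 = 6104.

6104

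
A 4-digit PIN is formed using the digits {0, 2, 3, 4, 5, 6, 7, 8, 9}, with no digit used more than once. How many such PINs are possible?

3024

Choose and order 4 of the 9 symbols: the first digit has 9 options, the next 8, then 7, 6.
9 × 8 × 7 × 6 = 3024.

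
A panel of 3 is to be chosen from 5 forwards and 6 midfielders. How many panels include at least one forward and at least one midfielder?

135

With no constraint there are C(11,3) = 165 possible selections.
Selections missing a whole group: no forwards → C(6,3) = 20; no midfielders → C(5,3) = 10.
Both groups omitted at once is impossible, so 165 − 30 = 135.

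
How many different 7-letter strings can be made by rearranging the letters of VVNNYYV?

VVNNYYV has 7 letters with N appearing twice, V appearing 3 times, and Y appearing twice.
The number of distinct arrangements is 7!/(3!·2!·2!) = 5040/24 = 210.

210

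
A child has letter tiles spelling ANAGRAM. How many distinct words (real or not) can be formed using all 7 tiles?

840

Letter multiplicities in ANAGRAM: A×3, G×1, M×1, N×1, R×1.
So there are 7! / (3!) = 840 distinguishable arrangements.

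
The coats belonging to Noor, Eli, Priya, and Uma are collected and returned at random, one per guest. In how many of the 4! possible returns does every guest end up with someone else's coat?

Let Aᵢ be the assignments in which guest i gets their own coat. We want the size of the complement of A₁∪…∪A_4.
By inclusion–exclusion this is Σ_{j=0}^{4} (−1)^j C(4,j)·(4−j)!.
Computing: 24 − 24 + 12 − 4 + 1 = 9.

9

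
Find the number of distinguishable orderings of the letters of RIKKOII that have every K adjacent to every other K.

120

Treat the 2 copies of K as a single block. The multiset to arrange is then {KK, I, I, I, O, R}, 6 items in all.
That gives (6)!/(3!) = 120 arrangements.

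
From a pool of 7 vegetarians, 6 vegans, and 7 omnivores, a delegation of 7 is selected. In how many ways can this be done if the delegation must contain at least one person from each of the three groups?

Total 7-person selections from all 20: C(20,7) = 77520.
Selections missing a whole group: no vegetarians → C(13,7) = 1716; no vegans → C(14,7) = 3432; no omnivores → C(13,7) = 1716.
Add back selections omitting two groups (i.e. drawn from a single group): C(7,7) + C(6,7) + C(7,7) = 2.
By inclusion–exclusion: 77520 − 6864 + 2 = 70658.

70658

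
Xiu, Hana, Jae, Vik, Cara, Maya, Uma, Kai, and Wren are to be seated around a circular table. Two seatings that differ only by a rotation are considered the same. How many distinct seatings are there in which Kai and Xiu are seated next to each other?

10080

Glue Kai and Xiu into a block (2 internal orders). Seating 8 units around a circle gives (7)! arrangements.
So 2 × (7)! = 2 × 5040 = 10080.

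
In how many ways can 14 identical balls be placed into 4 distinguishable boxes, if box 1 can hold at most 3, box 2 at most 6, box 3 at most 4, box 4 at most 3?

Ignoring the caps, the number of non-negative solutions to x_1+…+x_4 = 14 is C(17,3) = 680.
Subtract solutions that violate a single cap (substitute x_i' = x_i − (cap_i+1)): x_1 ≥ 4 gives C(13,3) = 286; x_2 ≥ 7 gives C(10,3) = 120; x_3 ≥ 5 gives C(12,3) = 220; x_4 ≥ 4 gives C(13,3) = 286. Together 912.
Add back pairs where two caps are both exceeded: 20 + 56 + 84 + 10 + 20 + 56 = 246.
Subtract triples: 0 + 0 + 4 + 0 = 4.
By inclusion–exclusion the count is 680 − 912 + 246 − 4 = 10.

10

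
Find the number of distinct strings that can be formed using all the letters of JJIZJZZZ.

The 8 letters of JJIZJZZZ have repeats: J appearing 3 times and Z appearing 4 times.
The number of distinct arrangements is 8!/(4!·3!) = 40320/144 = 280.

280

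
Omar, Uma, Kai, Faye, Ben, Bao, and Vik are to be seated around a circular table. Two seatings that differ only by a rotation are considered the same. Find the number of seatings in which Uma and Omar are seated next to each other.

240

Treat {Uma, Omar} as one unit (2 internal orders) and seat the resulting 6 units around the table: (5)! circular arrangements.
So 2 × (5)! = 2 × 120 = 240.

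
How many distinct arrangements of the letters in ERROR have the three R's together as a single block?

Treat the 3 copies of R as a single block. The multiset to arrange is then {RRR, E, O}, 3 items in all.
All 3 items are distinct, so there are (3)! = 6 arrangements.

6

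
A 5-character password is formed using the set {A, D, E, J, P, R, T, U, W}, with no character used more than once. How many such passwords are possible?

15120

With no repetition, fill the 5 characters in order: 9 choices, then 8, down to 5.
9 × 8 × 7 × 6 × 5 = 15120.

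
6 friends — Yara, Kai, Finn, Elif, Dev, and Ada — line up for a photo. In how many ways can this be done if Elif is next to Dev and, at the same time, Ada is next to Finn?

96

Treat {Elif,Dev} as one block (2 orders) and {Ada,Finn} as another (2 orders).
That leaves 4 units to arrange: 2 × 2 × 4! = 4 × 24 = 96.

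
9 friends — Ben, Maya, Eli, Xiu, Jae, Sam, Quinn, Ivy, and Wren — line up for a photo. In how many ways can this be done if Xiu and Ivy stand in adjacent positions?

80640

Glue Xiu and Ivy into one block (2 internal orders), leaving 8 units to arrange in a row.
So the count is 2·(8)! = 80640.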